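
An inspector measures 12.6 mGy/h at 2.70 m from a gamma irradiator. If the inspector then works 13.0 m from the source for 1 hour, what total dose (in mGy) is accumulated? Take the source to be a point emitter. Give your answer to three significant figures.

0.544 mGy

Applying the 1/r² law, rate at 13.0 m:
12.6 × (2.70/13.0)² = 12.6 × 0.04314 = 0.5436 mGy/h.
Dose = rate × time = 0.5436 mGy/h × 1.000 h = 0.5436 mGy.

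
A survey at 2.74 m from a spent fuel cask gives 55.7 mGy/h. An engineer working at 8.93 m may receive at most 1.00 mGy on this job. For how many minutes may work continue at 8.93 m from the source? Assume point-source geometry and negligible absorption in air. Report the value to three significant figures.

Since intensity falls as 1/r², rate at 8.93 m:
(2.74/8.93)² = 0.09415, so 55.7 × 0.09415 = 5.244 mGy/h.
Stay time = 1.00 mGy ÷ 5.244 mGy/h = 0.1907 h = 11.44 min.

11.4 min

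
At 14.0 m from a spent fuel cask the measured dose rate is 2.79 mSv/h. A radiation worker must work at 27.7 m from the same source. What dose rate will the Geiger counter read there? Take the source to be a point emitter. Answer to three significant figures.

0.713 mSv/h

Using I₁d₁² = I₂d₂², scaling from 14.0 m to 27.7 m:
(14.0/27.7)² = 0.2554, so 2.79 × 0.2554 = 0.7126 mSv/h.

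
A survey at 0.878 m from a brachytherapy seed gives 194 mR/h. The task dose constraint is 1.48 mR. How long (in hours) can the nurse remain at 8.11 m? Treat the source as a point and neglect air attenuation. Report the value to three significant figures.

Using I₁d₁² = I₂d₂², rate at 8.11 m:
194 × (0.878/8.11)² = 194 × 0.01172 = 2.274 mR/h.
Stay time = 1.48 mR ÷ 2.274 mR/h = 0.6508 h.

0.651 h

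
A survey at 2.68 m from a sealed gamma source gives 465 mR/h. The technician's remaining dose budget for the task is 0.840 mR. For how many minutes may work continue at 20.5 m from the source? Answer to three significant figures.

Intensity scales as (d₁/d₂)², so rate at 20.5 m:
465 × (2.68/20.5)² = 465 × 0.01709 = 7.947 mR/h.
Stay time = 0.840 mR ÷ 7.947 mR/h = 0.1057 h = 6.342 min.

6.34 min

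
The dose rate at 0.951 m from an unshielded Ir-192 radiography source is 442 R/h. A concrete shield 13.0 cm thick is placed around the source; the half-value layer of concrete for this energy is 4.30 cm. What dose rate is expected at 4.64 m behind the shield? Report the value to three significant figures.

Distance alone: 442 × (0.951/4.64)² = 442 × 0.04201 = 18.57 R/h.
Shield: 13.0/4.30 = 3.023 half-value layers → attenuation 2^(−3.023) = 0.1230.
Combined: 18.57 × 0.1230 = 2.284 R/h.

2.28 R/h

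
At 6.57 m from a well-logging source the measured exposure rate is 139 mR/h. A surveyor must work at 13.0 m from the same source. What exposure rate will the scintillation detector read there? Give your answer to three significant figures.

35.5 mR/h

Applying the 1/r² law, scaling from 6.57 m to 13.0 m:
139 × (6.57/13.0)² = 139 × 0.2554 = 35.50 mR/h.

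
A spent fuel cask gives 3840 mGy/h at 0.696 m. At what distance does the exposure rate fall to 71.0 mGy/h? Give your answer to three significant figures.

Since intensity falls as 1/r², d₂ = d₁·√(I₁/I₂).
I₁/I₂ = 3840/71.0 = 54.08, so d₂ = 0.696 × √54.08 = 5.118 m.

5.12 m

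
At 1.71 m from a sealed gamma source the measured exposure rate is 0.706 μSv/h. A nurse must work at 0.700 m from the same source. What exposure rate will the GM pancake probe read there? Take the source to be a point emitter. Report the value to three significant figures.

4.21 μSv/h

Applying the 1/r² law, scaling from 1.71 m to 0.700 m:
(1.71/0.700)² = 5.968, so 0.706 × 5.968 = 4.213 μSv/h.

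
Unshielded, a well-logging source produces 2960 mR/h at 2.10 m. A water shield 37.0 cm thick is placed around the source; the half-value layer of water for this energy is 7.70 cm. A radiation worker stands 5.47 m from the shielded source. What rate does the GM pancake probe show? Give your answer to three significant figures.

15.6 mR/h

Distance alone: 2960 × (2.10/5.47)² = 2960 × 0.1474 = 436.3 mR/h.
Shield: 37.0/7.70 = 4.805 half-value layers → attenuation 2^(−4.805) = 0.03577.
Combined: 436.3 × 0.03577 = 15.61 mR/h.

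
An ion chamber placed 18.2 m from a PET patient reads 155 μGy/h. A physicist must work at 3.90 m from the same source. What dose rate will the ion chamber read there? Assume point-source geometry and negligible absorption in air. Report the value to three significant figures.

3380 μGy/h

Applying the 1/r² law, scaling from 18.2 m to 3.90 m:
(18.2/3.90)² = 21.78, so 155 × 21.78 = 3376 μGy/h.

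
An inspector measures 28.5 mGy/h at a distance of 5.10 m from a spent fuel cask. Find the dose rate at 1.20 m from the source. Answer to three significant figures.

Using I₁d₁² = I₂d₂², the rate at 1.20 m is
(5.10/1.20)² = 18.06, so 28.5 × 18.06 = 514.7 mGy/h.

515 mGy/h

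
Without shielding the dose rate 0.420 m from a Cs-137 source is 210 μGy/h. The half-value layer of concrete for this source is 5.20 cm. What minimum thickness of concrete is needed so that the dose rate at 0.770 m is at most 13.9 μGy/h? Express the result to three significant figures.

11.3 cm

At 0.770 m, distance alone gives (0.420/0.770)² = 0.2975, so 210 × 0.2975 = 62.47 μGy/h.
Further attenuation needed: 62.47/13.9 = 4.494.
n = log₂(4.494) = 2.168 half-value layers.
Thickness = 2.168 × 5.20 cm = 11.27 cm.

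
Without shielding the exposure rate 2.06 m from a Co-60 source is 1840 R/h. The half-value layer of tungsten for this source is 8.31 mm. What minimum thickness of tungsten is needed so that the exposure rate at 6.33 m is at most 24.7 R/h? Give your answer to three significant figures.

At 6.33 m, distance alone gives 1840 × (2.06/6.33)² = 1840 × 0.1059 = 194.9 R/h.
Further attenuation needed: 194.9/24.7 = 7.891.
n = log₂(7.891) = 2.980 half-value layers.
Thickness = 2.980 × 8.31 mm = 24.76 mm.

24.8 mm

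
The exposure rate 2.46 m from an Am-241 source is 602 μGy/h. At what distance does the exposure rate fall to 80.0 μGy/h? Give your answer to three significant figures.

6.75 m

Using I₁d₁² = I₂d₂², d₂ = d₁·√(I₁/I₂).
I₁/I₂ = 602/80.0 = 7.525, so d₂ = 2.46 × √7.525 = 6.748 m.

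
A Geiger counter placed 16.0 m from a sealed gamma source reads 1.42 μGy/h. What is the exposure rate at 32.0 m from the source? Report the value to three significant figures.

Since intensity falls as 1/r², scaling from 16.0 m to 32.0 m:
(16.0/32.0)² = 0.2500, so 1.42 × 0.2500 = 0.3550 μGy/h.

0.355 μGy/h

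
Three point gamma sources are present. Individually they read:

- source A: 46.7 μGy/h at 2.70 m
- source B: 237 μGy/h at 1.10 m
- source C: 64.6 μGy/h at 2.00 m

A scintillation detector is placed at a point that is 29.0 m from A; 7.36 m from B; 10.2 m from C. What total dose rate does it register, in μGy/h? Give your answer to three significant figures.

8.18 μGy/h

By superposition, sum each source's inverse-square contribution:
A: 46.7 × (2.70/29.0)² = 0.4048 μGy/h
B: 237 × (1.10/7.36)² = 5.294 μGy/h
C: 64.6 × (2.00/10.2)² = 2.484 μGy/h
Total = 0.4048 + 5.294 + 2.484 = 8.183 μGy/h.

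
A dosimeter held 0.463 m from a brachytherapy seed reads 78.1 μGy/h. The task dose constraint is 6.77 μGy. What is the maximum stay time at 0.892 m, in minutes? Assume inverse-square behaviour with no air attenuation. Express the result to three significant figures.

19.3 min

Using I₁d₁² = I₂d₂², rate at 0.892 m:
78.1 × (0.463/0.892)² = 78.1 × 0.2694 = 21.04 μGy/h.
Stay time = 6.77 μGy ÷ 21.04 μGy/h = 0.3218 h = 19.31 min.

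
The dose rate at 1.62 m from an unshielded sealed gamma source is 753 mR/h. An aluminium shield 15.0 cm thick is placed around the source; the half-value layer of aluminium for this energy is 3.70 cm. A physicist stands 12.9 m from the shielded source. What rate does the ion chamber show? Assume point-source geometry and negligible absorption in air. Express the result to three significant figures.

0.715 mR/h

Distance alone: (1.62/12.9)² = 0.01577, so 753 × 0.01577 = 11.87 mR/h.
Shield: 15.0/3.70 = 4.054 half-value layers → attenuation 2^(−4.054) = 0.06020.
Combined: 11.87 × 0.06020 = 0.7146 mR/h.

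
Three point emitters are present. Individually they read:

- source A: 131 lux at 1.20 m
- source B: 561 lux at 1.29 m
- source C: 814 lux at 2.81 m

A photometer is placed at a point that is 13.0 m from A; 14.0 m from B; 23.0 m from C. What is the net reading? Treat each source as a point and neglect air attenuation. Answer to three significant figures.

Each source contributes Iᵢ·(dᵢ/rᵢ)²; contributions add.
A: 131 × (1.20/13.0)² = 1.116 lux
B: 561 × (1.29/14.0)² = 4.763 lux
C: 814 × (2.81/23.0)² = 12.15 lux
Total = 1.116 + 4.763 + 12.15 = 18.03 lux.

18.0 lux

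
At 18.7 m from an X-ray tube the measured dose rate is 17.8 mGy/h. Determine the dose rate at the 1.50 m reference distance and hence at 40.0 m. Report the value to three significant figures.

2770 mGy/h; 3.89 mGy/h

Intensity scales as (d₁/d₂)², so
At 1.50 m: 17.8 × (18.7/1.50)² = 17.8 × 155.4 = 2766 mGy/h
At 40.0 m: 2766 × (1.50/40.0)² = 2766 × 0.001406 = 3.889 mGy/h.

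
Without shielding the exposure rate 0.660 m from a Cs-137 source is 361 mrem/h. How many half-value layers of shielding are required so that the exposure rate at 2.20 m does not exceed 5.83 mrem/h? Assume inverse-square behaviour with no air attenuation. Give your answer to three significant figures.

2.48 half-value layers

At 2.20 m, distance alone gives 361 × (0.660/2.20)² = 361 × 0.09000 = 32.49 mrem/h.
Further attenuation needed: 32.49/5.83 = 5.573.
n = log₂(5.573) = 2.478 half-value layers.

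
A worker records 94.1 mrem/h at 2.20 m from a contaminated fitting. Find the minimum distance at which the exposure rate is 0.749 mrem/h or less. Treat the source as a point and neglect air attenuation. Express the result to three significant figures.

24.7 m

Intensity scales as (d₁/d₂)², so d₂ = d₁·√(I₁/I₂).
I₁/I₂ = 94.1/0.749 = 125.6, so d₂ = 2.20 × √125.6 = 24.66 m.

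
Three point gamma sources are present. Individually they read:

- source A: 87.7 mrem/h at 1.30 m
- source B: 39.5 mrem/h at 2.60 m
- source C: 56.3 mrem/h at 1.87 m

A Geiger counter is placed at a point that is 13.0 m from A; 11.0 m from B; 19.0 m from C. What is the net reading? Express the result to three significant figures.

3.63 mrem/h

Each source contributes Iᵢ·(dᵢ/rᵢ)²; contributions add.
A: 87.7 × (1.30/13.0)² = 0.8770 mrem/h
B: 39.5 × (2.60/11.0)² = 2.207 mrem/h
C: 56.3 × (1.87/19.0)² = 0.5454 mrem/h
Total = 0.8770 + 2.207 + 0.5454 = 3.629 mrem/h.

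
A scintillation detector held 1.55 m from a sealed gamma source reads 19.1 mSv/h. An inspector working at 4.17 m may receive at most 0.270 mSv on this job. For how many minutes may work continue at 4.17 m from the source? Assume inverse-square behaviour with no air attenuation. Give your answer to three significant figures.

Since intensity falls as 1/r², rate at 4.17 m:
19.1 × (1.55/4.17)² = 19.1 × 0.1382 = 2.640 mSv/h.
Stay time = 0.270 mSv ÷ 2.640 mSv/h = 0.1023 h = 6.138 min.

6.14 min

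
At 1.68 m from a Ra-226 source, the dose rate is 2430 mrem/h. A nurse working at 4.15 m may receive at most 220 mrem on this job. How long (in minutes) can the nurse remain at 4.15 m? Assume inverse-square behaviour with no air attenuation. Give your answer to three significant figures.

33.1 min

Since intensity falls as 1/r², rate at 4.15 m:
(1.68/4.15)² = 0.1639, so 2430 × 0.1639 = 398.3 mrem/h.
Stay time = 220 mrem ÷ 398.3 mrem/h = 0.5523 h = 33.14 min.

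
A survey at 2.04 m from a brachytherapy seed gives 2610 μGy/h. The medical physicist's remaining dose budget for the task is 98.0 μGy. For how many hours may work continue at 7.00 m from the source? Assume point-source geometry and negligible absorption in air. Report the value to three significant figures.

0.442 h

By the inverse-square law, rate at 7.00 m:
2610 × (2.04/7.00)² = 2610 × 0.08493 = 221.7 μGy/h.
Stay time = 98.0 μGy ÷ 221.7 μGy/h = 0.4420 h.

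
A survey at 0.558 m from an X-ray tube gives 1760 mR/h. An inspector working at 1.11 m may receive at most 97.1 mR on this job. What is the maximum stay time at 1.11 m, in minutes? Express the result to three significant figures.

13.1 min

By the inverse-square law, rate at 1.11 m:
1760 × (0.558/1.11)² = 1760 × 0.2527 = 444.8 mR/h.
Stay time = 97.1 mR ÷ 444.8 mR/h = 0.2183 h = 13.10 min.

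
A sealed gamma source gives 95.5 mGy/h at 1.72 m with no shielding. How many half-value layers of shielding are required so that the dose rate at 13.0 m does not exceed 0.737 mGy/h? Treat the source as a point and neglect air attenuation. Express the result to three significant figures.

At 13.0 m, distance alone gives (1.72/13.0)² = 0.01751, so 95.5 × 0.01751 = 1.672 mGy/h.
Further attenuation needed: 1.672/0.737 = 2.269.
n = log₂(2.269) = 1.182 half-value layers.

1.18 half-value layers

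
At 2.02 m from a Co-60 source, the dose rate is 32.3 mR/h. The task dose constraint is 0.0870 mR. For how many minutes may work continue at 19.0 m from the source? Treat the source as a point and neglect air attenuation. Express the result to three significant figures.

Since intensity falls as 1/r², rate at 19.0 m:
32.3 × (2.02/19.0)² = 32.3 × 0.01130 = 0.3650 mR/h.
Stay time = 0.0870 mR ÷ 0.3650 mR/h = 0.2384 h = 14.30 min.

14.3 min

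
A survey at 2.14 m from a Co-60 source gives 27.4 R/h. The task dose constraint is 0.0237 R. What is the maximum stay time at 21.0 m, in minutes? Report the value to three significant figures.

Using I₁d₁² = I₂d₂², rate at 21.0 m:
(2.14/21.0)² = 0.01038, so 27.4 × 0.01038 = 0.2844 R/h.
Stay time = 0.0237 R ÷ 0.2844 R/h = 0.08333 h = 5.000 min.

5.00 min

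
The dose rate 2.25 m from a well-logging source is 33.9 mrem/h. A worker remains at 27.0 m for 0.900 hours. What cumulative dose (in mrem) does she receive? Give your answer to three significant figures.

Applying the 1/r² law, rate at 27.0 m:
(2.25/27.0)² = 0.006944, so 33.9 × 0.006944 = 0.2354 mrem/h.
Dose = rate × time = 0.2354 mrem/h × 0.9000 h = 0.2119 mrem.

0.212 mrem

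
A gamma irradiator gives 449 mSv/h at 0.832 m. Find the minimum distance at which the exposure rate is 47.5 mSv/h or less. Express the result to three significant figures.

Using I₁d₁² = I₂d₂², d₂ = d₁·√(I₁/I₂).
I₁/I₂ = 449/47.5 = 9.453, so d₂ = 0.832 × √9.453 = 2.558 m.

2.56 m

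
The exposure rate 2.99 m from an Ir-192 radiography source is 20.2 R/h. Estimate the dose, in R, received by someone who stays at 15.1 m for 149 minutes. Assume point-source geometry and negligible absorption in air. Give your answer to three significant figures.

1.97 R

Since intensity falls as 1/r², rate at 15.1 m:
20.2 × (2.99/15.1)² = 20.2 × 0.03921 = 0.7920 R/h.
Dose = rate × time = 0.7920 R/h × 2.483 h = 1.967 R.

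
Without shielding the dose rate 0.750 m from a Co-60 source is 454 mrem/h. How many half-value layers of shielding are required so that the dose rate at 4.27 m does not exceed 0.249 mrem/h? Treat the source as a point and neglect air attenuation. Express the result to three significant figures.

At 4.27 m, distance alone gives 454 × (0.750/4.27)² = 454 × 0.03085 = 14.01 mrem/h.
Further attenuation needed: 14.01/0.249 = 56.27.
n = log₂(56.27) = 5.814 half-value layers.

5.81 half-value layers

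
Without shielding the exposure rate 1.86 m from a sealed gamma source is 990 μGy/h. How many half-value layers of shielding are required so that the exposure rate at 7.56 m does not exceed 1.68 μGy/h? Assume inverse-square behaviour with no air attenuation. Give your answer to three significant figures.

At 7.56 m, distance alone gives 990 × (1.86/7.56)² = 990 × 0.06053 = 59.92 μGy/h.
Further attenuation needed: 59.92/1.68 = 35.67.
n = log₂(35.67) = 5.157 half-value layers.

5.16 half-value layers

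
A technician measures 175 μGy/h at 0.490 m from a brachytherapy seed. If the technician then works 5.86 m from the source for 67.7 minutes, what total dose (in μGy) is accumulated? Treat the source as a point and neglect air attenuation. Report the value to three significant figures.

Since intensity falls as 1/r², rate at 5.86 m:
(0.490/5.86)² = 0.006992, so 175 × 0.006992 = 1.224 μGy/h.
Dose = rate × time = 1.224 μGy/h × 1.128 h = 1.381 μGy.

1.38 μGy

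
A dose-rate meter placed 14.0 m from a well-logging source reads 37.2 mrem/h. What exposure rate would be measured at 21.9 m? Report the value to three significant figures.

Applying the 1/r² law, scaling from 14.0 m to 21.9 m:
37.2 × (14.0/21.9)² = 37.2 × 0.4087 = 15.20 mrem/h.

15.2 mrem/h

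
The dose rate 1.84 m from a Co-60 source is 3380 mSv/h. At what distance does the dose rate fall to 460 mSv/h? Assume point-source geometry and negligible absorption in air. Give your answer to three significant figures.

By the inverse-square law, d₂ = d₁·√(I₁/I₂).
I₁/I₂ = 3380/460 = 7.348, so d₂ = 1.84 × √7.348 = 4.988 m.

4.99 m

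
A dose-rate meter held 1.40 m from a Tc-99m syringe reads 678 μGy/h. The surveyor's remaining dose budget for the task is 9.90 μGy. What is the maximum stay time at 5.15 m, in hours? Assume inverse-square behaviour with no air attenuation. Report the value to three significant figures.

0.198 h

By the inverse-square law, rate at 5.15 m:
(1.40/5.15)² = 0.07390, so 678 × 0.07390 = 50.10 μGy/h.
Stay time = 9.90 μGy ÷ 50.10 μGy/h = 0.1976 h.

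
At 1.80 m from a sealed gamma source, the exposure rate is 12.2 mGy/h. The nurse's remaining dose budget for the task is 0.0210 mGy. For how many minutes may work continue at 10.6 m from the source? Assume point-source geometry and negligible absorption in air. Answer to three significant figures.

Applying the 1/r² law, rate at 10.6 m:
12.2 × (1.80/10.6)² = 12.2 × 0.02884 = 0.3518 mGy/h.
Stay time = 0.0210 mGy ÷ 0.3518 mGy/h = 0.05969 h = 3.581 min.

3.58 min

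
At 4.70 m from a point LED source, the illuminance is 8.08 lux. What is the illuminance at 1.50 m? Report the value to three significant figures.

Since intensity falls as 1/r², the rate at 1.50 m is
(4.70/1.50)² = 9.818, so 8.08 × 9.818 = 79.33 lux.

79.3 lux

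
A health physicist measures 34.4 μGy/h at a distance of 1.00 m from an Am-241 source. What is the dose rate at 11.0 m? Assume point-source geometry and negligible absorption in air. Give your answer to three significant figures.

0.284 μGy/h

Intensity scales as (d₁/d₂)², so the rate at 11.0 m is
34.4 × (1.00/11.0)² = 34.4 × 0.008264 = 0.2843 μGy/h.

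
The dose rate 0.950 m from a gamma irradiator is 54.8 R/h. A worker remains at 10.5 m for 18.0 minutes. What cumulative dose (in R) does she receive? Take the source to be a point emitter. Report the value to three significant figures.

0.135 R

Intensity scales as (d₁/d₂)², so rate at 10.5 m:
(0.950/10.5)² = 0.008186, so 54.8 × 0.008186 = 0.4486 R/h.
Dose = rate × time = 0.4486 R/h × 0.3000 h = 0.1346 R.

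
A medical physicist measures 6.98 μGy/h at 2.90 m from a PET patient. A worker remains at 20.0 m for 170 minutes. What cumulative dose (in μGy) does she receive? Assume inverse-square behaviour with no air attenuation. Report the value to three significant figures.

0.416 μGy

Since intensity falls as 1/r², rate at 20.0 m:
(2.90/20.0)² = 0.02102, so 6.98 × 0.02102 = 0.1467 μGy/h.
Dose = rate × time = 0.1467 μGy/h × 2.833 h = 0.4156 μGy.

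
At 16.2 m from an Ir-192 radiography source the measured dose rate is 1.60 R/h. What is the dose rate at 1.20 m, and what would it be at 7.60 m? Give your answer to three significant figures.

292 R/h; 7.27 R/h

Using I₁d₁² = I₂d₂²,
At 1.20 m: 1.60 × (16.2/1.20)² = 1.60 × 182.2 = 291.5 R/h
At 7.60 m: 291.5 × (1.20/7.60)² = 291.5 × 0.02493 = 7.267 R/h.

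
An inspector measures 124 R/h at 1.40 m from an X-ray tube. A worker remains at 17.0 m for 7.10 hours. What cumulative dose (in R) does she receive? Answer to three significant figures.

5.97 R

Using I₁d₁² = I₂d₂², rate at 17.0 m:
(1.40/17.0)² = 0.006782, so 124 × 0.006782 = 0.8410 R/h.
Dose = rate × time = 0.8410 R/h × 7.100 h = 5.971 R.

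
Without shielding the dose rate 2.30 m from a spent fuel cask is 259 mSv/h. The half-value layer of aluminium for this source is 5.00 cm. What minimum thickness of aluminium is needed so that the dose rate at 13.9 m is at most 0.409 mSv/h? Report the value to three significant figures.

At 13.9 m, distance alone gives 259 × (2.30/13.9)² = 259 × 0.02738 = 7.091 mSv/h.
Further attenuation needed: 7.091/0.409 = 17.34.
n = log₂(17.34) = 4.116 half-value layers.
Thickness = 4.116 × 5.00 cm = 20.58 cm.

20.6 cm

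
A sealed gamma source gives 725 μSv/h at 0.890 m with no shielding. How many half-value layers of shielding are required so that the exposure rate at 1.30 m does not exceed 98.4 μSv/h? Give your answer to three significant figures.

At 1.30 m, distance alone gives 725 × (0.890/1.30)² = 725 × 0.4687 = 339.8 μSv/h.
Further attenuation needed: 339.8/98.4 = 3.453.
n = log₂(3.453) = 1.788 half-value layers.

1.79 half-value layers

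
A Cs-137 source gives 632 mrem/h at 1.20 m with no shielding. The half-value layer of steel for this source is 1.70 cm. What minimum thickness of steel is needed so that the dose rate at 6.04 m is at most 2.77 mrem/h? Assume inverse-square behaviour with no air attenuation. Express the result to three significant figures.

5.39 cm

At 6.04 m, distance alone gives 632 × (1.20/6.04)² = 632 × 0.03947 = 24.95 mrem/h.
Further attenuation needed: 24.95/2.77 = 9.007.
n = log₂(9.007) = 3.171 half-value layers.
Thickness = 3.171 × 1.70 cm = 5.391 cm.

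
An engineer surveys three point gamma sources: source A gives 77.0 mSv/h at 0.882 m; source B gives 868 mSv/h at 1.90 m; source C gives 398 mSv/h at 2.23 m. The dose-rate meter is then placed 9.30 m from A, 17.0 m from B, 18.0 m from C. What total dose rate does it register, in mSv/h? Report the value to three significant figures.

Each source contributes Iᵢ·(dᵢ/rᵢ)²; contributions add.
A: 77.0 × (0.882/9.30)² = 0.6926 mSv/h
B: 868 × (1.90/17.0)² = 10.84 mSv/h
C: 398 × (2.23/18.0)² = 6.109 mSv/h
Total = 0.6926 + 10.84 + 6.109 = 17.64 mSv/h.

17.6 mSv/h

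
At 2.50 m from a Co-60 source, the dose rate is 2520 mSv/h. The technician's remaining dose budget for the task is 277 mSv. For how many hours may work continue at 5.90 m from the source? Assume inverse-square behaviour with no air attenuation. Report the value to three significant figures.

By the inverse-square law, rate at 5.90 m:
2520 × (2.50/5.90)² = 2520 × 0.1795 = 452.3 mSv/h.
Stay time = 277 mSv ÷ 452.3 mSv/h = 0.6124 h.

0.612 h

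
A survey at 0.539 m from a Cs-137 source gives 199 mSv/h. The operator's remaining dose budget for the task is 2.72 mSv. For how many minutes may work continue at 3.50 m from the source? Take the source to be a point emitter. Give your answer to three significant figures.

Using I₁d₁² = I₂d₂², rate at 3.50 m:
(0.539/3.50)² = 0.02372, so 199 × 0.02372 = 4.720 mSv/h.
Stay time = 2.72 mSv ÷ 4.720 mSv/h = 0.5763 h = 34.58 min.

34.6 min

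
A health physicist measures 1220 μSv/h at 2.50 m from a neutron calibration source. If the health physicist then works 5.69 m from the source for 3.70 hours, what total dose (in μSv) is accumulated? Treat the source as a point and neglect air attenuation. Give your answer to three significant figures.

871 μSv

Since intensity falls as 1/r², rate at 5.69 m:
1220 × (2.50/5.69)² = 1220 × 0.1930 = 235.5 μSv/h.
Dose = rate × time = 235.5 μSv/h × 3.700 h = 871.4 μSv.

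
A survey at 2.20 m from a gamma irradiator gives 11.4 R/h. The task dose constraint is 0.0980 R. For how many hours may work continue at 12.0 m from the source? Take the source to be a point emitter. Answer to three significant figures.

0.256 h

Applying the 1/r² law, rate at 12.0 m:
(2.20/12.0)² = 0.03361, so 11.4 × 0.03361 = 0.3832 R/h.
Stay time = 0.0980 R ÷ 0.3832 R/h = 0.2557 h.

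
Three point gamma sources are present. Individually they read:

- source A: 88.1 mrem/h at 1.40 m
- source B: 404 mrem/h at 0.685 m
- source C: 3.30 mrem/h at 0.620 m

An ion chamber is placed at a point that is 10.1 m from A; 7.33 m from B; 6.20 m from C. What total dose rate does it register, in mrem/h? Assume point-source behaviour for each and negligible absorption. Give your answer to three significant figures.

5.25 mrem/h

By superposition, sum each source's inverse-square contribution:
A: 88.1 × (1.40/10.1)² = 1.693 mrem/h
B: 404 × (0.685/7.33)² = 3.528 mrem/h
C: 3.30 × (0.620/6.20)² = 0.03300 mrem/h
Total = 1.693 + 3.528 + 0.03300 = 5.254 mrem/h.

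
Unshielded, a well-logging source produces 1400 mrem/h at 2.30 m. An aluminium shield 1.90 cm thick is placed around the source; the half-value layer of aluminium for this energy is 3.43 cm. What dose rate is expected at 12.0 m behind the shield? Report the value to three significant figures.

Distance alone: (2.30/12.0)² = 0.03674, so 1400 × 0.03674 = 51.44 mrem/h.
Shield: 1.90/3.43 = 0.5539 half-value layers → attenuation 2^(−0.5539) = 0.6812.
Combined: 51.44 × 0.6812 = 35.04 mrem/h.

35.0 mrem/h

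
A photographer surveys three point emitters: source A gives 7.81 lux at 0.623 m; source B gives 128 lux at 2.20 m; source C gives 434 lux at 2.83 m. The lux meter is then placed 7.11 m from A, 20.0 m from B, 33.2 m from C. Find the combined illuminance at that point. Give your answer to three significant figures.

Each source contributes Iᵢ·(dᵢ/rᵢ)²; contributions add.
A: 7.81 × (0.623/7.11)² = 0.05996 lux
B: 128 × (2.20/20.0)² = 1.549 lux
C: 434 × (2.83/33.2)² = 3.153 lux
Total = 0.05996 + 1.549 + 3.153 = 4.762 lux.

4.76 lux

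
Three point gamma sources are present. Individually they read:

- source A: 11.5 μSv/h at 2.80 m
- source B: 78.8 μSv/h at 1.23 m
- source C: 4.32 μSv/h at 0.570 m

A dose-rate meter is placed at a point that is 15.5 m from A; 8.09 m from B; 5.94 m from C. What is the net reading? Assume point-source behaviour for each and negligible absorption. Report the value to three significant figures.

Each source contributes Iᵢ·(dᵢ/rᵢ)²; contributions add.
A: 11.5 × (2.80/15.5)² = 0.3753 μSv/h
B: 78.8 × (1.23/8.09)² = 1.822 μSv/h
C: 4.32 × (0.570/5.94)² = 0.03978 μSv/h
Total = 0.3753 + 1.822 + 0.03978 = 2.237 μSv/h.

2.24 μSv/h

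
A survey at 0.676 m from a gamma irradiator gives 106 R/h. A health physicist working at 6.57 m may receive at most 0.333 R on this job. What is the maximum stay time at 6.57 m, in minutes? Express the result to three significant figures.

Since intensity falls as 1/r², rate at 6.57 m:
106 × (0.676/6.57)² = 106 × 0.01059 = 1.123 R/h.
Stay time = 0.333 R ÷ 1.123 R/h = 0.2965 h = 17.79 min.

17.8 min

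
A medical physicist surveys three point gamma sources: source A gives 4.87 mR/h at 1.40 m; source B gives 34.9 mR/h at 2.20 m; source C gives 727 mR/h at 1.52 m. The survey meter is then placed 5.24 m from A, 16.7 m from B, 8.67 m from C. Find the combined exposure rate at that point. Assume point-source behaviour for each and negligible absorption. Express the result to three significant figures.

By superposition, sum each source's inverse-square contribution:
A: 4.87 × (1.40/5.24)² = 0.3476 mR/h
B: 34.9 × (2.20/16.7)² = 0.6057 mR/h
C: 727 × (1.52/8.67)² = 22.35 mR/h
Total = 0.3476 + 0.6057 + 22.35 = 23.30 mR/h.

23.3 mR/h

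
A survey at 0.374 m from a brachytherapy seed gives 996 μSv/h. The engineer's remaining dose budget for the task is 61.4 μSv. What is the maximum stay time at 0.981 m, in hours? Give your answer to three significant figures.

0.424 h

Intensity scales as (d₁/d₂)², so rate at 0.981 m:
(0.374/0.981)² = 0.1453, so 996 × 0.1453 = 144.7 μSv/h.
Stay time = 61.4 μSv ÷ 144.7 μSv/h = 0.4243 h.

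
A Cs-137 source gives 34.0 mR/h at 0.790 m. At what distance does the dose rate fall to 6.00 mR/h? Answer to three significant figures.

1.88 m

By the inverse-square law, d₂ = d₁·√(I₁/I₂).
I₁/I₂ = 34.0/6.00 = 5.667, so d₂ = 0.790 × √5.667 = 1.881 m.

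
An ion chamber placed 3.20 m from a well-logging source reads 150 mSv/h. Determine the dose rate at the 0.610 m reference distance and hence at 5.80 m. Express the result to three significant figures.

Intensity scales as (d₁/d₂)², so
At 0.610 m: (3.20/0.610)² = 27.52, so 150 × 27.52 = 4128 mSv/h
At 5.80 m: 4128 × (0.610/5.80)² = 4128 × 0.01106 = 45.66 mSv/h.

4130 mSv/h; 45.7 mSv/h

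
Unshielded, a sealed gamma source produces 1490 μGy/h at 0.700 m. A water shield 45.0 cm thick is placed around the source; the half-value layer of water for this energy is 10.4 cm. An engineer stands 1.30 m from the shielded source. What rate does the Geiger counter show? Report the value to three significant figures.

Distance alone: 1490 × (0.700/1.30)² = 1490 × 0.2899 = 432.0 μGy/h.
Shield: 45.0/10.4 = 4.327 half-value layers → attenuation 2^(−4.327) = 0.04982.
Combined: 432.0 × 0.04982 = 21.52 μGy/h.

21.5 μGy/h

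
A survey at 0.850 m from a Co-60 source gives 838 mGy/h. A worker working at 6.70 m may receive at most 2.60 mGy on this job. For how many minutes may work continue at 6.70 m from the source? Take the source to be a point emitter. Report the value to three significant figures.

Intensity scales as (d₁/d₂)², so rate at 6.70 m:
838 × (0.850/6.70)² = 838 × 0.01609 = 13.48 mGy/h.
Stay time = 2.60 mGy ÷ 13.48 mGy/h = 0.1929 h = 11.57 min.

11.6 min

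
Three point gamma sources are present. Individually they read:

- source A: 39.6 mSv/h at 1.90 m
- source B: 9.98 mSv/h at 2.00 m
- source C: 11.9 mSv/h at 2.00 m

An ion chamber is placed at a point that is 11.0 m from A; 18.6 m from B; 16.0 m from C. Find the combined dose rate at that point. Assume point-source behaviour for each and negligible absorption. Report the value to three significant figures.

1.48 mSv/h

Each source contributes Iᵢ·(dᵢ/rᵢ)²; contributions add.
A: 39.6 × (1.90/11.0)² = 1.181 mSv/h
B: 9.98 × (2.00/18.6)² = 0.1154 mSv/h
C: 11.9 × (2.00/16.0)² = 0.1859 mSv/h
Total = 1.181 + 0.1154 + 0.1859 = 1.482 mSv/h.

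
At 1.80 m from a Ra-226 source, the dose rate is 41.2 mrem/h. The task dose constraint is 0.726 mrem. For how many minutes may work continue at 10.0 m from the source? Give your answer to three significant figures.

By the inverse-square law, rate at 10.0 m:
(1.80/10.0)² = 0.03240, so 41.2 × 0.03240 = 1.335 mrem/h.
Stay time = 0.726 mrem ÷ 1.335 mrem/h = 0.5438 h = 32.63 min.

32.6 min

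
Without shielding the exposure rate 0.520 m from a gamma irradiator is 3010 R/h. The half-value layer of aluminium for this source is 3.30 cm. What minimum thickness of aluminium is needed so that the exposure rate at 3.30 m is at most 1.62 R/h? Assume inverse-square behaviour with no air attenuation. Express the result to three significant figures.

At 3.30 m, distance alone gives 3010 × (0.520/3.30)² = 3010 × 0.02483 = 74.74 R/h.
Further attenuation needed: 74.74/1.62 = 46.14.
n = log₂(46.14) = 5.528 half-value layers.
Thickness = 5.528 × 3.30 cm = 18.24 cm.

18.2 cm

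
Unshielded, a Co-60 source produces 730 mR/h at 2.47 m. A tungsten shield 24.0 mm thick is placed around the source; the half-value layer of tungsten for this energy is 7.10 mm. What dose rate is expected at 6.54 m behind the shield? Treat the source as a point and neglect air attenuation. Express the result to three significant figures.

10.0 mR/h

Distance alone: 730 × (2.47/6.54)² = 730 × 0.1426 = 104.1 mR/h.
Shield: 24.0/7.10 = 3.380 half-value layers → attenuation 2^(−3.380) = 0.09605.
Combined: 104.1 × 0.09605 = 9.999 mR/h.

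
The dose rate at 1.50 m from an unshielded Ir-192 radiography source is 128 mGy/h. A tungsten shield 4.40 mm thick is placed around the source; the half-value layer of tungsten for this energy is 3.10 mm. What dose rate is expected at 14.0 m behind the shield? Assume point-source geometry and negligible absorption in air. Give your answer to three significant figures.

0.549 mGy/h

Distance alone: 128 × (1.50/14.0)² = 128 × 0.01148 = 1.469 mGy/h.
Shield: 4.40/3.10 = 1.419 half-value layers → attenuation 2^(−1.419) = 0.3740.
Combined: 1.469 × 0.3740 = 0.5494 mGy/h.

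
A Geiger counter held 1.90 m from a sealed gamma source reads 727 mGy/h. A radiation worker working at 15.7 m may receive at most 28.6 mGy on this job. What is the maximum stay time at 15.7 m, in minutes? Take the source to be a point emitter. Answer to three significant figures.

161 min

Applying the 1/r² law, rate at 15.7 m:
727 × (1.90/15.7)² = 727 × 0.01465 = 10.65 mGy/h.
Stay time = 28.6 mGy ÷ 10.65 mGy/h = 2.685 h = 161.1 min.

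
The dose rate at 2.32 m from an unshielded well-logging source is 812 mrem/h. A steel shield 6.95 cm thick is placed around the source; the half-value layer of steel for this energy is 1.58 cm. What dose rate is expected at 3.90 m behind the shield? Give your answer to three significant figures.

Distance alone: (2.32/3.90)² = 0.3539, so 812 × 0.3539 = 287.4 mrem/h.
Shield: 6.95/1.58 = 4.399 half-value layers → attenuation 2^(−4.399) = 0.04740.
Combined: 287.4 × 0.04740 = 13.62 mrem/h.

13.6 mrem/h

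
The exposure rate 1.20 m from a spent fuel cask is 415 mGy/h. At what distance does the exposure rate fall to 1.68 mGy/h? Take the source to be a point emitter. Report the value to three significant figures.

18.9 m

Intensity scales as (d₁/d₂)², so d₂ = d₁·√(I₁/I₂).
I₁/I₂ = 415/1.68 = 247.0, so d₂ = 1.20 × √247.0 = 18.86 m.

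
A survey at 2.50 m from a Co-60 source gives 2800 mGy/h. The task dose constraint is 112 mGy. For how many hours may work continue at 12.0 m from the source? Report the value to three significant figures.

By the inverse-square law, rate at 12.0 m:
(2.50/12.0)² = 0.04340, so 2800 × 0.04340 = 121.5 mGy/h.
Stay time = 112 mGy ÷ 121.5 mGy/h = 0.9218 h.

0.922 h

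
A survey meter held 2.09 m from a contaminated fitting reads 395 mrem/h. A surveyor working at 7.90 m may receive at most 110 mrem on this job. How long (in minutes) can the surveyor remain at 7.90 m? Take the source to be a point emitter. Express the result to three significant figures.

Since intensity falls as 1/r², rate at 7.90 m:
395 × (2.09/7.90)² = 395 × 0.06999 = 27.65 mrem/h.
Stay time = 110 mrem ÷ 27.65 mrem/h = 3.978 h = 238.7 min.

239 min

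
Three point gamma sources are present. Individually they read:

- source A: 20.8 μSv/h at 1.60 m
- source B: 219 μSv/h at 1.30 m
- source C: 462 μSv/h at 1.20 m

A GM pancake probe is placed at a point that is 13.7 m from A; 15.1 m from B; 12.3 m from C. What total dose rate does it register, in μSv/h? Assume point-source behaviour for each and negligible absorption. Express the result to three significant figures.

By superposition, sum each source's inverse-square contribution:
A: 20.8 × (1.60/13.7)² = 0.2837 μSv/h
B: 219 × (1.30/15.1)² = 1.623 μSv/h
C: 462 × (1.20/12.3)² = 4.397 μSv/h
Total = 0.2837 + 1.623 + 4.397 = 6.304 μSv/h.

6.30 μSv/h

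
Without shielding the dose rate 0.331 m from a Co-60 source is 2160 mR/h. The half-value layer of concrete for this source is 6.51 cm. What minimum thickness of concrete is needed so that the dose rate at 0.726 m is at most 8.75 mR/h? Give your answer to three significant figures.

37.0 cm

At 0.726 m, distance alone gives (0.331/0.726)² = 0.2079, so 2160 × 0.2079 = 449.1 mR/h.
Further attenuation needed: 449.1/8.75 = 51.33.
n = log₂(51.33) = 5.682 half-value layers.
Thickness = 5.682 × 6.51 cm = 36.99 cm.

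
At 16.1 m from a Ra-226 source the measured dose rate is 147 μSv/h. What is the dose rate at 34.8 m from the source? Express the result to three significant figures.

Using I₁d₁² = I₂d₂², scaling from 16.1 m to 34.8 m:
(16.1/34.8)² = 0.2140, so 147 × 0.2140 = 31.46 μSv/h.

31.5 μSv/h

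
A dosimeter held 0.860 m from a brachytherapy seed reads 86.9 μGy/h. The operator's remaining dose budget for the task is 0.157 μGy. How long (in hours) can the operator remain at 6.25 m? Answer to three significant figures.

Intensity scales as (d₁/d₂)², so rate at 6.25 m:
86.9 × (0.860/6.25)² = 86.9 × 0.01893 = 1.645 μGy/h.
Stay time = 0.157 μGy ÷ 1.645 μGy/h = 0.09544 h.

0.0954 h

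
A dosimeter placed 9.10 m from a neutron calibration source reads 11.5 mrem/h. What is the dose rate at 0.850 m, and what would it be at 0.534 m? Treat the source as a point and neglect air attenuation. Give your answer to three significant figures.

1320 mrem/h; 3340 mrem/h

Since intensity falls as 1/r²,
At 0.850 m: (9.10/0.850)² = 114.6, so 11.5 × 114.6 = 1318 mrem/h
At 0.534 m: (0.850/0.534)² = 2.534, so 1318 × 2.534 = 3340 mrem/h.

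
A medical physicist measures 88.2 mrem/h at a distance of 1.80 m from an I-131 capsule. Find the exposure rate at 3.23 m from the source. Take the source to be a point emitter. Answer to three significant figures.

27.4 mrem/h

Using I₁d₁² = I₂d₂², the rate at 3.23 m is
(1.80/3.23)² = 0.3106, so 88.2 × 0.3106 = 27.39 mrem/h.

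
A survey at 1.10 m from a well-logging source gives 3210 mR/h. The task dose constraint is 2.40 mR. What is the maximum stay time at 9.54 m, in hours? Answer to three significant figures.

0.0562 h

Applying the 1/r² law, rate at 9.54 m:
(1.10/9.54)² = 0.01330, so 3210 × 0.01330 = 42.69 mR/h.
Stay time = 2.40 mR ÷ 42.69 mR/h = 0.05622 h.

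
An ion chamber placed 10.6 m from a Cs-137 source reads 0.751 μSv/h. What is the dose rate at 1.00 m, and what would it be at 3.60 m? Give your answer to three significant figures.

84.4 μSv/h; 6.51 μSv/h

Since intensity falls as 1/r²,
At 1.00 m: 0.751 × (10.6/1.00)² = 0.751 × 112.4 = 84.41 μSv/h
At 3.60 m: 84.41 × (1.00/3.60)² = 84.41 × 0.07716 = 6.513 μSv/h.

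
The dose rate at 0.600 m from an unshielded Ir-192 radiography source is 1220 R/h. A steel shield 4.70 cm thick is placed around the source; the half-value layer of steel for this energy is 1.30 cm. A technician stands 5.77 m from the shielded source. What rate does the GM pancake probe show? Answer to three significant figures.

Distance alone: 1220 × (0.600/5.77)² = 1220 × 0.01081 = 13.19 R/h.
Shield: 4.70/1.30 = 3.615 half-value layers → attenuation 2^(−3.615) = 0.08162.
Combined: 13.19 × 0.08162 = 1.077 R/h.

1.08 R/h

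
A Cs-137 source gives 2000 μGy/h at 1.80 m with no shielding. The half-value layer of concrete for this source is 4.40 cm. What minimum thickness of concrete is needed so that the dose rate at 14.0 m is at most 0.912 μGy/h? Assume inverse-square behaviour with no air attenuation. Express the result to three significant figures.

22.8 cm

At 14.0 m, distance alone gives 2000 × (1.80/14.0)² = 2000 × 0.01653 = 33.06 μGy/h.
Further attenuation needed: 33.06/0.912 = 36.25.
n = log₂(36.25) = 5.180 half-value layers.
Thickness = 5.180 × 4.40 cm = 22.79 cm.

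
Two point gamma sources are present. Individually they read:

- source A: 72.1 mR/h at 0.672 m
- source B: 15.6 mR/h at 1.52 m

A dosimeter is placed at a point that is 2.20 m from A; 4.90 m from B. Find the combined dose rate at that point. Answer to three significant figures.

8.23 mR/h

Each source contributes Iᵢ·(dᵢ/rᵢ)²; contributions add.
A: 72.1 × (0.672/2.20)² = 6.727 mR/h
B: 15.6 × (1.52/4.90)² = 1.501 mR/h
Total = 6.727 + 1.501 = 8.228 mR/h.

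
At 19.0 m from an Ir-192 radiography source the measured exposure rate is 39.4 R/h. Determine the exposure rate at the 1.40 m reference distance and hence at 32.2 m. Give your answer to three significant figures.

By the inverse-square law,
At 1.40 m: 39.4 × (19.0/1.40)² = 39.4 × 184.2 = 7257 R/h
At 32.2 m: 7257 × (1.40/32.2)² = 7257 × 0.001890 = 13.72 R/h.

7260 R/h; 13.7 R/h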